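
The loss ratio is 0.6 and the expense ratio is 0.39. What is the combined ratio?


Combined ratio = loss ratio + expense ratio
= 0.6 + 0.39
= 0.99


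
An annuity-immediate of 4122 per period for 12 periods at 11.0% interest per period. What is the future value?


FV = PMT * ((1+i)^n - 1) / i
= 4122 * ((1.11)^12 - 1) / 0.11
= 4122 * (3.498451 - 1) / 0.11
= 93623.7578


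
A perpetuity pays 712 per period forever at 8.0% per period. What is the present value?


PV = PMT / i
= 712 / 0.08
= 8900.0


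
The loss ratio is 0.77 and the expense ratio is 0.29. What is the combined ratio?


Combined ratio = loss ratio + expense ratio
= 0.77 + 0.29
= 1.06


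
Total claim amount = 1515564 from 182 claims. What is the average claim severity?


severity = total / number
= 1515564 / 182
= 8327.2747


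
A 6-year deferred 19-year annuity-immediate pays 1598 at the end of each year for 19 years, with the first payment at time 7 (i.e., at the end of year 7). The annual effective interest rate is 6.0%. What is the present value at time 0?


PV at time 6 of the 19-year annuity-immediate:
a_n = 1598 * (1-(1+0.06)^(-19))/0.06 = 17830.6702
Discount back 6 years to time 0:
PV = 17830.6702 * (1+0.06)^(-6)
= 17830.6702 * 0.704961
= 12569.9189


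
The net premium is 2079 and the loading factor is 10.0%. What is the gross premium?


Gross = net * (1 + loading)
= 2079 * (1 + 0.1)
= 2079 * 1.1
= 2286.9


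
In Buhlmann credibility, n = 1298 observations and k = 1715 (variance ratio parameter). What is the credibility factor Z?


Z = n / (n + k)
= 1298 / (1298 + 1715)
= 1298 / 3013
= 0.4308


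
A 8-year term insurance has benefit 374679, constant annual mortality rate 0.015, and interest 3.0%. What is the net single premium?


NSP = benefit * sum_{k=0}^{n-1} k_p_x * q * v^(k+1)
With constant q=0.015, v=0.970874
Sum = 0.100164
NSP = 374679 * 0.100164
= 37529.476


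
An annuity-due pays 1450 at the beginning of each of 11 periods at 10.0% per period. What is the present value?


PV_due = PMT * (1-(1+i)^(-n))/i * (1+i)
PV_immediate = 9417.8385
PV_due = 9417.8385 * 1.1
= 10359.6223


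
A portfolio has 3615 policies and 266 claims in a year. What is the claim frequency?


frequency = claims / policies
= 266 / 3615
= 0.0736


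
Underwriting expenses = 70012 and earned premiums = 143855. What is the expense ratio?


Expense ratio = expenses / premiums
= 70012 / 143855
= 0.4867


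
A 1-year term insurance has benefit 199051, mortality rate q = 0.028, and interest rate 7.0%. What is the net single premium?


NSP = benefit * q * v
v = 1/(1+i) = 0.934579
NSP = 199051 * 0.028 * 0.934579
= 5208.8112


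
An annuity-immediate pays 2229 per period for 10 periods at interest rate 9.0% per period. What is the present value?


PV = PMT * (1 - (1+i)^(-n)) / i
= 2229 * (1 - (1+0.09)^(-10)) / 0.09
= 2229 * (1 - 0.422411) / 0.09
= 2229 * 6.417658
= 14304.959


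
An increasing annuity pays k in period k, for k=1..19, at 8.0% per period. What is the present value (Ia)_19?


(Ia)_n = sum_{k=1}^{n} k * v^k, v = 1/(1+i)
v = 0.925926
Sum computed term by term:
(Ia)_19 = 74.617


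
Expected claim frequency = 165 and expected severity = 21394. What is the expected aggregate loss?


E[S] = E[N] * E[X]
= 165 * 21394
= 3.5300e+06


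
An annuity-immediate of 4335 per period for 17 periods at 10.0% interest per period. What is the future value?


FV = PMT * ((1+i)^n - 1) / i
= 4335 * ((1.1)^17 - 1) / 0.1
= 4335 * (5.05447 - 1) / 0.1
= 175761.2869


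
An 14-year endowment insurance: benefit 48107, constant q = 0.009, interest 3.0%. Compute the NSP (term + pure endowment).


Term component = 4634.7147
Pure endowment = 14_p_x * v^14 * benefit = 0.881112 * 0.661118 * 48107 = 28023.2365
NSP = 32657.9511


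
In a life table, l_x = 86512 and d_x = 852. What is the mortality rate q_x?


q_x = d_x / l_x
= 852 / 86512
= 0.0098


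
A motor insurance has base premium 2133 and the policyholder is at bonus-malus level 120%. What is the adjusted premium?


adjusted = base * BM_level / 100
= 2133 * 120 / 100
= 2133 * 1.2
= 2559.6


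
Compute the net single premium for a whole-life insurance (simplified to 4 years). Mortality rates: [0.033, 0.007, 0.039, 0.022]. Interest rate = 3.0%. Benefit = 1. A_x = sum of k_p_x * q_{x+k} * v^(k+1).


v = 0.970874
Year 0: k_p_x=1.0, q=0.033, term=0.032039
Year 1: k_p_x=0.967, q=0.007, term=0.00638
Year 2: k_p_x=0.960231, q=0.039, term=0.034271
Year 3: k_p_x=0.922782, q=0.022, term=0.018037
A_x = 0.0907


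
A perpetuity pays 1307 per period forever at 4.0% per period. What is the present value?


PV = PMT / i
= 1307 / 0.04
= 32675.0


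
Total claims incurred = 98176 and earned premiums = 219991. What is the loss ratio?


Loss ratio = claims / premiums
= 98176 / 219991
= 0.4463


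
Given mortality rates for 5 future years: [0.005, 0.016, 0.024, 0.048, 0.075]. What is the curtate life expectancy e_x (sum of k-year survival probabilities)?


e_x = sum_{k=1}^{n} k_p_x
k_p_x values:
  1_p_x = 0.995
  2_p_x = 0.97908
  3_p_x = 0.955582
  4_p_x = 0.909714
  5_p_x = 0.841486
e_x = 4.6809


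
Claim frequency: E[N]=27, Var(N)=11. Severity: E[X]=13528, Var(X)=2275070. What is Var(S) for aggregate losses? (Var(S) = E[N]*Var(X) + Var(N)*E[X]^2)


Var(S) = E[N]*Var(X) + Var(N)*E[X]^2
= 27*2275070 + 11*13528^2
= 61426890 + 2013074624
= 2.0745e+09


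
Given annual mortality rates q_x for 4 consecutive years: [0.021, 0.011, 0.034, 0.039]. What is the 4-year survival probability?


p_k = 1 - q_k for each year
Survival = product of (1 - q_k)
= 0.979 * 0.989 * 0.966 * 0.961
= 0.8988


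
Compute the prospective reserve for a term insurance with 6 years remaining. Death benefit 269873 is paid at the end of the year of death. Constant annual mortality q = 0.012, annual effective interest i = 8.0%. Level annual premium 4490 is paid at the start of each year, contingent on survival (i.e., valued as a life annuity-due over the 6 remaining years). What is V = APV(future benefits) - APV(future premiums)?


v = 1/(1+i) = 0.925926
APV(future benefits) per unit = sum_{k=0}^{5} k_p_x * q * v^(k+1) = 0.053982
APV(future benefits) = 269873 * 0.053982 = 14568.3196
Life annuity-due factor ä_{x:6} = sum_{k=0}^{5} k_p_x * v^k = 4.858392
APV(future premiums) = 4490 * 4.858392 = 21814.1791
V = 14568.3196 - 21814.1791
= -7245.8595


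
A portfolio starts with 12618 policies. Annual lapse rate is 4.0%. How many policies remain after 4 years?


remaining = initial * (1 - lapse)^years
= 12618 * (1 - 0.04)^4
= 12618 * 0.849347
= 10717.0549


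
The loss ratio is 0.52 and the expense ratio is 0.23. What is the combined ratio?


Combined ratio = loss ratio + expense ratio
= 0.52 + 0.23
= 0.75


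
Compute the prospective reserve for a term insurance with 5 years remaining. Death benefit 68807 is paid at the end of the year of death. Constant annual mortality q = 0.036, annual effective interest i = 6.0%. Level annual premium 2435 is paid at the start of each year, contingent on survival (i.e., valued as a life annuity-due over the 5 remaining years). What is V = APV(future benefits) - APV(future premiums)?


v = 1/(1+i) = 0.943396
APV(future benefits) per unit = sum_{k=0}^{4} k_p_x * q * v^(k+1) = 0.141715
APV(future benefits) = 68807 * 0.141715 = 9750.9731
Life annuity-due factor ä_{x:5} = sum_{k=0}^{4} k_p_x * v^k = 4.172715
APV(future premiums) = 2435 * 4.172715 = 10160.5604
V = 9750.9731 - 10160.5604
= -409.5874


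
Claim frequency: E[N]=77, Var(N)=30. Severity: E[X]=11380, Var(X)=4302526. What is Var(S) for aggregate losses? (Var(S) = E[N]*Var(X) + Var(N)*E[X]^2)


Var(S) = E[N]*Var(X) + Var(N)*E[X]^2
= 77*4302526 + 30*11380^2
= 331294502 + 3885132000
= 4.2164e+09


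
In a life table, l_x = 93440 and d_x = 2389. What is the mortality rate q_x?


q_x = d_x / l_x
= 2389 / 93440
= 0.0256


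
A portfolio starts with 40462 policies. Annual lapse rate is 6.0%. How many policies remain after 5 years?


remaining = initial * (1 - lapse)^years
= 40462 * (1 - 0.06)^5
= 40462 * 0.733904
= 29695.2246


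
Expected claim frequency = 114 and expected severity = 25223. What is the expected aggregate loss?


E[S] = E[N] * E[X]
= 114 * 25223
= 2.8754e+06


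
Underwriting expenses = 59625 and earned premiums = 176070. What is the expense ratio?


Expense ratio = expenses / premiums
= 59625 / 176070
= 0.3386


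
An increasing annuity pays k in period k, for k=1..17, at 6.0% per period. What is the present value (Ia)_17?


(Ia)_n = sum_{k=1}^{n} k * v^k, v = 1/(1+i)
v = 0.943396
Sum computed term by term:
(Ia)_17 = 79.8783


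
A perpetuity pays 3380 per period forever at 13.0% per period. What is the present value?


PV = PMT / i
= 3380 / 0.13
= 26000.0


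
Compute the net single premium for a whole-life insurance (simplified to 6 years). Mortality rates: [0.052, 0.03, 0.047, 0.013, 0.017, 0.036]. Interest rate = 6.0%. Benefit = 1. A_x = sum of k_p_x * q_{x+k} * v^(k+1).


v = 0.943396
Year 0: k_p_x=1.0, q=0.052, term=0.049057
Year 1: k_p_x=0.948, q=0.03, term=0.025311
Year 2: k_p_x=0.91956, q=0.047, term=0.036288
Year 3: k_p_x=0.876341, q=0.013, term=0.009024
Year 4: k_p_x=0.864948, q=0.017, term=0.010988
Year 5: k_p_x=0.850244, q=0.036, term=0.021578
A_x = 0.1522


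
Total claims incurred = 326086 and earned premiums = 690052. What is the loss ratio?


Loss ratio = claims / premiums
= 326086 / 690052
= 0.4726


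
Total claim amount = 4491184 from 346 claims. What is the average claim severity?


severity = total / number
= 4491184 / 346
= 12980.3006


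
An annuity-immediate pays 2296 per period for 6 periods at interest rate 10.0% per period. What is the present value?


PV = PMT * (1 - (1+i)^(-n)) / i
= 2296 * (1 - (1+0.1)^(-6)) / 0.1
= 2296 * (1 - 0.564474) / 0.1
= 2296 * 4.355261
= 9999.6786


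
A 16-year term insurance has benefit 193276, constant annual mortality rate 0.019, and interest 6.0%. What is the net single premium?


NSP = benefit * sum_{k=0}^{n-1} k_p_x * q * v^(k+1)
With constant q=0.019, v=0.943396
Sum = 0.170854
NSP = 193276 * 0.170854
= 33021.9424


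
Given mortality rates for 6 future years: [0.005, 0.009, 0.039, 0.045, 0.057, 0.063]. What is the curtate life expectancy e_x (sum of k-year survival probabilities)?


e_x = sum_{k=1}^{n} k_p_x
k_p_x values:
  1_p_x = 0.995
  2_p_x = 0.986045
  3_p_x = 0.947589
  4_p_x = 0.904948
  5_p_x = 0.853366
  6_p_x = 0.799604
e_x = 5.4866


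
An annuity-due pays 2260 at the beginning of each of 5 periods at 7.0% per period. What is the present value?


PV_due = PMT * (1-(1+i)^(-n))/i * (1+i)
PV_immediate = 9266.4462
PV_due = 9266.4462 * 1.07
= 9915.0974


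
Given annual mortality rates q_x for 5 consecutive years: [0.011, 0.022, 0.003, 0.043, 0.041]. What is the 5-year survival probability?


p_k = 1 - q_k for each year
Survival = product of (1 - q_k)
= 0.989 * 0.978 * 0.997 * 0.957 * 0.959
= 0.885


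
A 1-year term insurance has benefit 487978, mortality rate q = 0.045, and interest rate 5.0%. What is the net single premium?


NSP = benefit * q * v
v = 1/(1+i) = 0.952381
NSP = 487978 * 0.045 * 0.952381
= 20913.3429


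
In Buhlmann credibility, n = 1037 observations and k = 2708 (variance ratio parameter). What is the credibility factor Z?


Z = n / (n + k)
= 1037 / (1037 + 2708)
= 1037 / 3745
= 0.2769


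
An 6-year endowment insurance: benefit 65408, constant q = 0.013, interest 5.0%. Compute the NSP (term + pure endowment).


Term component = 4185.7931
Pure endowment = 6_p_x * v^6 * benefit = 0.924491 * 0.746215 * 65408 = 45123.0026
NSP = 49308.7957


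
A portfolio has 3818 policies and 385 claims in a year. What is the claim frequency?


frequency = claims / policies
= 385 / 3818
= 0.1008


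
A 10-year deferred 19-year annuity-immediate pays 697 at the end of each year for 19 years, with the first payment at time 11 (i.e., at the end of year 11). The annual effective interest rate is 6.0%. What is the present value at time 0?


PV at time 10 of the 19-year annuity-immediate:
a_n = 697 * (1-(1+0.06)^(-19))/0.06 = 7777.2072
Discount back 10 years to time 0:
PV = 7777.2072 * (1+0.06)^(-10)
= 7777.2072 * 0.558395
= 4342.7519


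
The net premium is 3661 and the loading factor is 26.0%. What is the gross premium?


Gross = net * (1 + loading)
= 3661 * (1 + 0.26)
= 3661 * 1.26
= 4612.86


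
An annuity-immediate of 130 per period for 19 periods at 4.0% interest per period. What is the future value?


FV = PMT * ((1+i)^n - 1) / i
= 130 * ((1.04)^19 - 1) / 0.04
= 130 * (2.106849 - 1) / 0.04
= 3597.2598


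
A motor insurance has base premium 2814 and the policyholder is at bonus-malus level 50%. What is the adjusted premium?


adjusted = base * BM_level / 100
= 2814 * 50 / 100
= 2814 * 0.5
= 1407.0


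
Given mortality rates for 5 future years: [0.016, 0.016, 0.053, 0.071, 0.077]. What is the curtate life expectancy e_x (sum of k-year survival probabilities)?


e_x = sum_{k=1}^{n} k_p_x
k_p_x values:
  1_p_x = 0.984
  2_p_x = 0.968256
  3_p_x = 0.916938
  4_p_x = 0.851836
  5_p_x = 0.786244
e_x = 4.5073


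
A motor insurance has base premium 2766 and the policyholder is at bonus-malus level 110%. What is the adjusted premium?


adjusted = base * BM_level / 100
= 2766 * 110 / 100
= 2766 * 1.1
= 3042.6


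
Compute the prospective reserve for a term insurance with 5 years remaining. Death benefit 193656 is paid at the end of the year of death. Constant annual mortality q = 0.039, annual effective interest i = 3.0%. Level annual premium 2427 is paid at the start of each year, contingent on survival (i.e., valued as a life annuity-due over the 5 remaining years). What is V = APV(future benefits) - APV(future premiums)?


v = 1/(1+i) = 0.970874
APV(future benefits) per unit = sum_{k=0}^{4} k_p_x * q * v^(k+1) = 0.165598
APV(future benefits) = 193656 * 0.165598 = 32069.086
Life annuity-due factor ä_{x:5} = sum_{k=0}^{4} k_p_x * v^k = 4.373491
APV(future premiums) = 2427 * 4.373491 = 10614.4628
V = 32069.086 - 10614.4628
= 21454.6232


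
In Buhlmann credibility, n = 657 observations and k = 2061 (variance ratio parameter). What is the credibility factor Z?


Z = n / (n + k)
= 657 / (657 + 2061)
= 657 / 2718
= 0.2417


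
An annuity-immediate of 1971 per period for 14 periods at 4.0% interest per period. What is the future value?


FV = PMT * ((1+i)^n - 1) / i
= 1971 * ((1.04)^14 - 1) / 0.04
= 1971 * (1.731676 - 1) / 0.04
= 36053.357


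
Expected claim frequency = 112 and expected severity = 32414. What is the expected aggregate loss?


E[S] = E[N] * E[X]
= 112 * 32414
= 3.6304e+06


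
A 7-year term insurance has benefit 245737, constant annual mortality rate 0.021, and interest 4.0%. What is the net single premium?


NSP = benefit * sum_{k=0}^{n-1} k_p_x * q * v^(k+1)
With constant q=0.021, v=0.961538
Sum = 0.118768
NSP = 245737 * 0.118768
= 29185.7726


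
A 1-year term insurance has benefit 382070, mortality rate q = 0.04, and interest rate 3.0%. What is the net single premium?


NSP = benefit * q * v
v = 1/(1+i) = 0.970874
NSP = 382070 * 0.04 * 0.970874
= 14837.6699


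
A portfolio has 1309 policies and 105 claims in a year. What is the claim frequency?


frequency = claims / policies
= 105 / 1309
= 0.0802


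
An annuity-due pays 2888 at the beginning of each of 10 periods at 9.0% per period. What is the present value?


PV_due = PMT * (1-(1+i)^(-n))/i * (1+i)
PV_immediate = 18534.1954
PV_due = 18534.1954 * 1.09
= 20202.273


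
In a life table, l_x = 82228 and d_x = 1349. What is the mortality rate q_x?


q_x = d_x / l_x
= 1349 / 82228
= 0.0164


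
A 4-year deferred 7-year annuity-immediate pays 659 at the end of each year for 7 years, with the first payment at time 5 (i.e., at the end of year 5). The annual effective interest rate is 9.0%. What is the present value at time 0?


PV at time 4 of the 7-year annuity-immediate:
a_n = 659 * (1-(1+0.09)^(-7))/0.09 = 3316.7159
Discount back 4 years to time 0:
PV = 3316.7159 * (1+0.09)^(-4)
= 3316.7159 * 0.708425
= 2349.6452


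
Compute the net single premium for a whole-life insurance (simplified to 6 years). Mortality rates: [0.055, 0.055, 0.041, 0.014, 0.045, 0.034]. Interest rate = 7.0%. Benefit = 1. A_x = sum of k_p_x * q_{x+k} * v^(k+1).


v = 0.934579
Year 0: k_p_x=1.0, q=0.055, term=0.051402
Year 1: k_p_x=0.945, q=0.055, term=0.045397
Year 2: k_p_x=0.893025, q=0.041, term=0.029888
Year 3: k_p_x=0.856411, q=0.014, term=0.009147
Year 4: k_p_x=0.844421, q=0.045, term=0.027093
Year 5: k_p_x=0.806422, q=0.034, term=0.01827
A_x = 0.1812


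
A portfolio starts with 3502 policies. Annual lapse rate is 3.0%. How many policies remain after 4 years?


remaining = initial * (1 - lapse)^years
= 3502 * (1 - 0.03)^4
= 3502 * 0.885293
= 3100.2954


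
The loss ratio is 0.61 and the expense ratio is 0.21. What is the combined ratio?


Combined ratio = loss ratio + expense ratio
= 0.61 + 0.21
= 0.82


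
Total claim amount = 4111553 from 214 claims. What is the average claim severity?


severity = total / number
= 4111553 / 214
= 19212.8645


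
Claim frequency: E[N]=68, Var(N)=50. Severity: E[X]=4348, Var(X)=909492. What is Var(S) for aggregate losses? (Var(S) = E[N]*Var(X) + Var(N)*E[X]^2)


Var(S) = E[N]*Var(X) + Var(N)*E[X]^2
= 68*909492 + 50*4348^2
= 61845456 + 945255200
= 1.0071e+09


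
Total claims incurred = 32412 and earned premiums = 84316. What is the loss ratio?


Loss ratio = claims / premiums
= 32412 / 84316
= 0.3844


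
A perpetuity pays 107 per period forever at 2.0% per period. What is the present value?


PV = PMT / i
= 107 / 0.02
= 5350.0


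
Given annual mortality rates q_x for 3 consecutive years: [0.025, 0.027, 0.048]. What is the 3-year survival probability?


p_k = 1 - q_k for each year
Survival = product of (1 - q_k)
= 0.975 * 0.973 * 0.952
= 0.9031


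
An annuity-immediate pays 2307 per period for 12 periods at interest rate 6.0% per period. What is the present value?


PV = PMT * (1 - (1+i)^(-n)) / i
= 2307 * (1 - (1+0.06)^(-12)) / 0.06
= 2307 * (1 - 0.496969) / 0.06
= 2307 * 8.383844
= 19341.528


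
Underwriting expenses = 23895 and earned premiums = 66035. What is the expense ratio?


Expense ratio = expenses / premiums
= 23895 / 66035
= 0.3619


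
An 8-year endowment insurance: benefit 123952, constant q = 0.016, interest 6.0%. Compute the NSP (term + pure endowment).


Term component = 11704.7271
Pure endowment = 8_p_x * v^8 * benefit = 0.878943 * 0.627412 * 123952 = 68354.5461
NSP = 80059.2733


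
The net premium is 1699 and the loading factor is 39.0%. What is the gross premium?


Gross = net * (1 + loading)
= 1699 * (1 + 0.39)
= 1699 * 1.39
= 2361.61


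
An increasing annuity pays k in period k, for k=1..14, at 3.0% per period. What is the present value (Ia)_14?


(Ia)_n = sum_{k=1}^{n} k * v^k, v = 1/(1+i)
v = 0.970874
Sum computed term by term:
(Ia)_14 = 79.3102


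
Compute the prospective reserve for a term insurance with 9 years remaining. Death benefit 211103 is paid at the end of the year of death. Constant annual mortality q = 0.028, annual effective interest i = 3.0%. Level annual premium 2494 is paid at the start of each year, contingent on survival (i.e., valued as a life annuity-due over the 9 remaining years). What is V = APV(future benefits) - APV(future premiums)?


v = 1/(1+i) = 0.970874
APV(future benefits) per unit = sum_{k=0}^{8} k_p_x * q * v^(k+1) = 0.196215
APV(future benefits) = 211103 * 0.196215 = 41421.4838
Life annuity-due factor ä_{x:9} = sum_{k=0}^{8} k_p_x * v^k = 7.217893
APV(future premiums) = 2494 * 7.217893 = 18001.4252
V = 41421.4838 - 18001.4252
= 23420.0587


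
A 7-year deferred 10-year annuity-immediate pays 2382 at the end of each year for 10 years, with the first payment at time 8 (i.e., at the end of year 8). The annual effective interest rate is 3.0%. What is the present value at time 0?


PV at time 7 of the 10-year annuity-immediate:
a_n = 2382 * (1-(1+0.03)^(-10))/0.03 = 20318.9432
Discount back 7 years to time 0:
PV = 20318.9432 * (1+0.03)^(-7)
= 20318.9432 * 0.813092
= 16521.1602


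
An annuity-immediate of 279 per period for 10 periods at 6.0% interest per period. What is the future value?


FV = PMT * ((1+i)^n - 1) / i
= 279 * ((1.06)^10 - 1) / 0.06
= 279 * (1.790848 - 1) / 0.06
= 3677.4418


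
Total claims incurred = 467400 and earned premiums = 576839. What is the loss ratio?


Loss ratio = claims / premiums
= 467400 / 576839
= 0.8103


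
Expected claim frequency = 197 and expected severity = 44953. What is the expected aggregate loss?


E[S] = E[N] * E[X]
= 197 * 44953
= 8.8557e+06


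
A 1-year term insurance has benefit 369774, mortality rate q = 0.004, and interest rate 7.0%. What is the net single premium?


NSP = benefit * q * v
v = 1/(1+i) = 0.934579
NSP = 369774 * 0.004 * 0.934579
= 1382.3327


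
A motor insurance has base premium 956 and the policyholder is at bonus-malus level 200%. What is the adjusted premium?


adjusted = base * BM_level / 100
= 956 * 200 / 100
= 956 * 2.0
= 1912.0


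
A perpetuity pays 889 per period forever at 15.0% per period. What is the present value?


PV = PMT / i
= 889 / 0.15
= 5926.6667


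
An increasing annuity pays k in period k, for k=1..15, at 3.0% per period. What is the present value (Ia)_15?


(Ia)_n = sum_{k=1}^{n} k * v^k, v = 1/(1+i)
v = 0.970874
Sum computed term by term:
(Ia)_15 = 88.9381


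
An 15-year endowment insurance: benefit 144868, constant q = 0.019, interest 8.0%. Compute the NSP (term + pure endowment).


Term component = 21229.8584
Pure endowment = 15_p_x * v^15 * benefit = 0.749955 * 0.315242 * 144868 = 34249.264
NSP = 55479.1224


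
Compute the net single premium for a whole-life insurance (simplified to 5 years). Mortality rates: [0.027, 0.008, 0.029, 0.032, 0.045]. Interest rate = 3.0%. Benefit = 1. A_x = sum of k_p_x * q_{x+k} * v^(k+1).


v = 0.970874
Year 0: k_p_x=1.0, q=0.027, term=0.026214
Year 1: k_p_x=0.973, q=0.008, term=0.007337
Year 2: k_p_x=0.965216, q=0.029, term=0.025616
Year 3: k_p_x=0.937225, q=0.032, term=0.026647
Year 4: k_p_x=0.907234, q=0.045, term=0.035216
A_x = 0.121


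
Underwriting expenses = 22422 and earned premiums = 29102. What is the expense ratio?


Expense ratio = expenses / premiums
= 22422 / 29102
= 0.7705


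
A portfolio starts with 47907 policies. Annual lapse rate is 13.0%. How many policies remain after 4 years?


remaining = initial * (1 - lapse)^years
= 47907 * (1 - 0.13)^4
= 47907 * 0.572898
= 27445.8058


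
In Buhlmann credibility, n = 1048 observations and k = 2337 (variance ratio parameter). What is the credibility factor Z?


Z = n / (n + k)
= 1048 / (1048 + 2337)
= 1048 / 3385
= 0.3096


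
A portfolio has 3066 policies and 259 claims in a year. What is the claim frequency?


frequency = claims / policies
= 259 / 3066
= 0.0845


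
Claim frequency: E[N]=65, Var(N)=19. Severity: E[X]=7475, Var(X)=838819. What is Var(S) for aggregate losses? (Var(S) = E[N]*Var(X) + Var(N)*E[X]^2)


Var(S) = E[N]*Var(X) + Var(N)*E[X]^2
= 65*838819 + 19*7475^2
= 54523235 + 1061636875
= 1.1162e+09


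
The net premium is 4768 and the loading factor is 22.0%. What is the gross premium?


Gross = net * (1 + loading)
= 4768 * (1 + 0.22)
= 4768 * 1.22
= 5816.96


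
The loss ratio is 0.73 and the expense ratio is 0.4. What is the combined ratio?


Combined ratio = loss ratio + expense ratio
= 0.73 + 0.4
= 1.13


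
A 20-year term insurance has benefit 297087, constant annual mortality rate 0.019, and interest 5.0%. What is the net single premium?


NSP = benefit * sum_{k=0}^{n-1} k_p_x * q * v^(k+1)
With constant q=0.019, v=0.952381
Sum = 0.204649
NSP = 297087 * 0.204649
= 60798.6805


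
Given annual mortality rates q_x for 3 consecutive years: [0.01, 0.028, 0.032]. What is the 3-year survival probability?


p_k = 1 - q_k for each year
Survival = product of (1 - q_k)
= 0.99 * 0.972 * 0.968
= 0.9315


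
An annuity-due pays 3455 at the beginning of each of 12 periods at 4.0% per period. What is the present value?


PV_due = PMT * (1-(1+i)^(-n))/i * (1+i)
PV_immediate = 32425.4298
PV_due = 32425.4298 * 1.04
= 33722.447


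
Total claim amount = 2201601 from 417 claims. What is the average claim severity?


severity = total / number
= 2201601 / 417
= 5279.6187


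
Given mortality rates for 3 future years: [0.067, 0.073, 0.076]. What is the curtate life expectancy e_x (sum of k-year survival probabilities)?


e_x = sum_{k=1}^{n} k_p_x
k_p_x values:
  1_p_x = 0.933
  2_p_x = 0.864891
  3_p_x = 0.799159
e_x = 2.5971


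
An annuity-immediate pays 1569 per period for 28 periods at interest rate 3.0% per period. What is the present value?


PV = PMT * (1 - (1+i)^(-n)) / i
= 1569 * (1 - (1+0.03)^(-28)) / 0.03
= 1569 * (1 - 0.437077) / 0.03
= 1569 * 18.764108
= 29440.8858


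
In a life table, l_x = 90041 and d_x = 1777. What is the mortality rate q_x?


q_x = d_x / l_x
= 1777 / 90041
= 0.0197


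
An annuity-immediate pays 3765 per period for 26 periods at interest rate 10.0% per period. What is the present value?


PV = PMT * (1 - (1+i)^(-n)) / i
= 3765 * (1 - (1+0.1)^(-26)) / 0.1
= 3765 * (1 - 0.083905) / 0.1
= 3765 * 9.160945
= 34490.9597


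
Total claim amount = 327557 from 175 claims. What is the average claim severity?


severity = total / number
= 327557 / 175
= 1871.7543


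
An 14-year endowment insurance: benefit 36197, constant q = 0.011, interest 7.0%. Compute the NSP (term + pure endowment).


Term component = 3282.7576
Pure endowment = 14_p_x * v^14 * benefit = 0.856541 * 0.387817 * 36197 = 12023.9669
NSP = 15306.7245


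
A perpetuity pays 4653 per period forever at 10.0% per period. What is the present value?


PV = PMT / i
= 4653 / 0.1
= 46530.0


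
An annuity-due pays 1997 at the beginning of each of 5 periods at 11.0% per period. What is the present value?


PV_due = PMT * (1-(1+i)^(-n))/i * (1+i)
PV_immediate = 7380.7063
PV_due = 7380.7063 * 1.11
= 8192.584


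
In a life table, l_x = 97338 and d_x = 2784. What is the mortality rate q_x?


q_x = d_x / l_x
= 2784 / 97338
= 0.0286


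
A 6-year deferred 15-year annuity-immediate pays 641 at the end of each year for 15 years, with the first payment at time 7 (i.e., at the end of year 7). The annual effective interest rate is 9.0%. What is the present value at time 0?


PV at time 6 of the 15-year annuity-immediate:
a_n = 641 * (1-(1+0.09)^(-15))/0.09 = 5166.9013
Discount back 6 years to time 0:
PV = 5166.9013 * (1+0.09)^(-6)
= 5166.9013 * 0.596267
= 3080.8544


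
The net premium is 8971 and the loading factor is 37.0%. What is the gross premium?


Gross = net * (1 + loading)
= 8971 * (1 + 0.37)
= 8971 * 1.37
= 12290.27


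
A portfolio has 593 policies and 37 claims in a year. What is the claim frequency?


frequency = claims / policies
= 37 / 593
= 0.0624


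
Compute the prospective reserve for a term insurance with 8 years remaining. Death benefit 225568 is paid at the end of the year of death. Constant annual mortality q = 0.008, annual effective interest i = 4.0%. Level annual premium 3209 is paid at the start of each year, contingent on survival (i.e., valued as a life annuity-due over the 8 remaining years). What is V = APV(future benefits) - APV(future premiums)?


v = 1/(1+i) = 0.961538
APV(future benefits) per unit = sum_{k=0}^{7} k_p_x * q * v^(k+1) = 0.052464
APV(future benefits) = 225568 * 0.052464 = 11834.2489
Life annuity-due factor ä_{x:8} = sum_{k=0}^{7} k_p_x * v^k = 6.820348
APV(future premiums) = 3209 * 6.820348 = 21886.4982
V = 11834.2489 - 21886.4982
= -10052.2493


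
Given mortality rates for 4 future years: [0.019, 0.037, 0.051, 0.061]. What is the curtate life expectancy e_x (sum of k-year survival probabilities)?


e_x = sum_{k=1}^{n} k_p_x
k_p_x values:
  1_p_x = 0.981
  2_p_x = 0.944703
  3_p_x = 0.896523
  4_p_x = 0.841835
e_x = 3.6641


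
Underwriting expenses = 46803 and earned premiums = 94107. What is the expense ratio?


Expense ratio = expenses / premiums
= 46803 / 94107
= 0.4973


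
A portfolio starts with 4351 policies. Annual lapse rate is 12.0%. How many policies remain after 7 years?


remaining = initial * (1 - lapse)^years
= 4351 * (1 - 0.12)^7
= 4351 * 0.408676
= 1778.1475


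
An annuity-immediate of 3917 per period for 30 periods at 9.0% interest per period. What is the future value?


FV = PMT * ((1+i)^n - 1) / i
= 3917 * ((1.09)^30 - 1) / 0.09
= 3917 * (13.267678 - 1) / 0.09
= 533916.6285


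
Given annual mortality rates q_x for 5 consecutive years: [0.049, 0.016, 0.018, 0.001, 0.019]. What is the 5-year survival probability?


p_k = 1 - q_k for each year
Survival = product of (1 - q_k)
= 0.951 * 0.984 * 0.982 * 0.999 * 0.981
= 0.9006


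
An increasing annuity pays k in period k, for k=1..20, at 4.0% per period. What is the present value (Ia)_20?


(Ia)_n = sum_{k=1}^{n} k * v^k, v = 1/(1+i)
v = 0.961538
Sum computed term by term:
(Ia)_20 = 125.155


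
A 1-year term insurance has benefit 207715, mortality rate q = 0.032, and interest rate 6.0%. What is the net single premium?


NSP = benefit * q * v
v = 1/(1+i) = 0.943396
NSP = 207715 * 0.032 * 0.943396
= 6270.6415


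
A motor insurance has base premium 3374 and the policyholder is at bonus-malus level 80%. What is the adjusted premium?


adjusted = base * BM_level / 100
= 3374 * 80 / 100
= 3374 * 0.8
= 2699.2


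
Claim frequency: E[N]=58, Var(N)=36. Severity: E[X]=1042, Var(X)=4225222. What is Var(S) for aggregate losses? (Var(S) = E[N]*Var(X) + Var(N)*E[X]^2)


Var(S) = E[N]*Var(X) + Var(N)*E[X]^2
= 58*4225222 + 36*1042^2
= 245062876 + 39087504
= 2.8415e+08


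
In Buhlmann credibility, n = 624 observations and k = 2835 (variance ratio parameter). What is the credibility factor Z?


Z = n / (n + k)
= 624 / (624 + 2835)
= 624 / 3459
= 0.1804


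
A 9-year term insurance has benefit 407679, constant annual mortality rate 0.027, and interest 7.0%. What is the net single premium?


NSP = benefit * sum_{k=0}^{n-1} k_p_x * q * v^(k+1)
With constant q=0.027, v=0.934579
Sum = 0.160005
NSP = 407679 * 0.160005
= 65230.4798


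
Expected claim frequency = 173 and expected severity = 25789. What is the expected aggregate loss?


E[S] = E[N] * E[X]
= 173 * 25789
= 4.4615e+06


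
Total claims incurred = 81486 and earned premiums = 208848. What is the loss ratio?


Loss ratio = claims / premiums
= 81486 / 208848
= 0.3902


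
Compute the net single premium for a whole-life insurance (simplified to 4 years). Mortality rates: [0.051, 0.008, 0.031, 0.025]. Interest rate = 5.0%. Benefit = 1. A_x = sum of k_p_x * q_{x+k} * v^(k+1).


v = 0.952381
Year 0: k_p_x=1.0, q=0.051, term=0.048571
Year 1: k_p_x=0.949, q=0.008, term=0.006886
Year 2: k_p_x=0.941408, q=0.031, term=0.02521
Year 3: k_p_x=0.912224, q=0.025, term=0.018762
A_x = 0.0994


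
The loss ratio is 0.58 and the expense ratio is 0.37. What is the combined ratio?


Combined ratio = loss ratio + expense ratio
= 0.58 + 0.37
= 0.95


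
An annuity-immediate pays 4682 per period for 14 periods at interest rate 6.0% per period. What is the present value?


PV = PMT * (1 - (1+i)^(-n)) / i
= 4682 * (1 - (1+0.06)^(-14)) / 0.06
= 4682 * (1 - 0.442301) / 0.06
= 4682 * 9.294984
= 43519.1147


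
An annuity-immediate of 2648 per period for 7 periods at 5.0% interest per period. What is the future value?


FV = PMT * ((1+i)^n - 1) / i
= 2648 * ((1.05)^7 - 1) / 0.05
= 2648 * (1.4071 - 1) / 0.05
= 21560.0384


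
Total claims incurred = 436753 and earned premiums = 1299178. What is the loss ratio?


Loss ratio = claims / premiums
= 436753 / 1299178
= 0.3362


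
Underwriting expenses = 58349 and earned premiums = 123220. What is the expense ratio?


Expense ratio = expenses / premiums
= 58349 / 123220
= 0.4735


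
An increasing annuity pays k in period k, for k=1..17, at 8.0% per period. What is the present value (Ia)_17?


(Ia)_n = sum_{k=1}^{n} k * v^k, v = 1/(1+i)
v = 0.925926
Sum computed term by term:
(Ia)_17 = 65.71


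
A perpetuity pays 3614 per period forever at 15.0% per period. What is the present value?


PV = PMT / i
= 3614 / 0.15
= 24093.3333


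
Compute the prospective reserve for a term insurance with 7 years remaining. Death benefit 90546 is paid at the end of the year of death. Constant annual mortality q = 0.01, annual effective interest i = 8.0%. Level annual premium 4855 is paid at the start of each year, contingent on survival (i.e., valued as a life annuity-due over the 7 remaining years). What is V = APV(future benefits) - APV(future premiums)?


v = 1/(1+i) = 0.925926
APV(future benefits) per unit = sum_{k=0}^{6} k_p_x * q * v^(k+1) = 0.050683
APV(future benefits) = 90546 * 0.050683 = 4589.1612
Life annuity-due factor ä_{x:7} = sum_{k=0}^{6} k_p_x * v^k = 5.473786
APV(future premiums) = 4855 * 5.473786 = 26575.2304
V = 4589.1612 - 26575.2304
= -21986.0691


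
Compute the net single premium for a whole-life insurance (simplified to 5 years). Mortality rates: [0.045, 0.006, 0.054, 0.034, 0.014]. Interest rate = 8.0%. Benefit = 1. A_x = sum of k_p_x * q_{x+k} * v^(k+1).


v = 0.925926
Year 0: k_p_x=1.0, q=0.045, term=0.041667
Year 1: k_p_x=0.955, q=0.006, term=0.004913
Year 2: k_p_x=0.94927, q=0.054, term=0.040692
Year 3: k_p_x=0.898009, q=0.034, term=0.022442
Year 4: k_p_x=0.867477, q=0.014, term=0.008265
A_x = 0.118


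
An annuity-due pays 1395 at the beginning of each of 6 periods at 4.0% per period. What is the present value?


PV_due = PMT * (1-(1+i)^(-n))/i * (1+i)
PV_immediate = 7312.7809
PV_due = 7312.7809 * 1.04
= 7605.2922


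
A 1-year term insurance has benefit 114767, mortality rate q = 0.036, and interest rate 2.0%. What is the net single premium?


NSP = benefit * q * v
v = 1/(1+i) = 0.980392
NSP = 114767 * 0.036 * 0.980392
= 4050.6


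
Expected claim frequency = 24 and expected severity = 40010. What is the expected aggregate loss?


E[S] = E[N] * E[X]
= 24 * 40010
= 960240


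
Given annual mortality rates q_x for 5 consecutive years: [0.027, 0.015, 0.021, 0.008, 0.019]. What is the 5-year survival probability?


p_k = 1 - q_k for each year
Survival = product of (1 - q_k)
= 0.973 * 0.985 * 0.979 * 0.992 * 0.981
= 0.9131


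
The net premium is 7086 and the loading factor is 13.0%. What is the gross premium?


Gross = net * (1 + loading)
= 7086 * (1 + 0.13)
= 7086 * 1.13
= 8007.18


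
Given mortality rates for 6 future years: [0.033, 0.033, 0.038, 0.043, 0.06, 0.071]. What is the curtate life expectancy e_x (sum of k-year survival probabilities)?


e_x = sum_{k=1}^{n} k_p_x
k_p_x values:
  1_p_x = 0.967
  2_p_x = 0.935089
  3_p_x = 0.899556
  4_p_x = 0.860875
  5_p_x = 0.809222
  6_p_x = 0.751767
e_x = 5.2235


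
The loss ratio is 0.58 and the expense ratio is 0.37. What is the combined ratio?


Combined ratio = loss ratio + expense ratio
= 0.58 + 0.37
= 0.95


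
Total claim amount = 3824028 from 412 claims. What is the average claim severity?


severity = total / number
= 3824028 / 412
= 9281.6214


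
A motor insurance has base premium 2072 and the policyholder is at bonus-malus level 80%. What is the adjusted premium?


adjusted = base * BM_level / 100
= 2072 * 80 / 100
= 2072 * 0.8
= 1657.6


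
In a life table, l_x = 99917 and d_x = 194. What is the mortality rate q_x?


q_x = d_x / l_x
= 194 / 99917
= 0.0019


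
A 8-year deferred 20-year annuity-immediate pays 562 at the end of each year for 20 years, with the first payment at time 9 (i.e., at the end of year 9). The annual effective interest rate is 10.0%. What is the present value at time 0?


PV at time 8 of the 20-year annuity-immediate:
a_n = 562 * (1-(1+0.1)^(-20))/0.1 = 4784.6228
Discount back 8 years to time 0:
PV = 4784.6228 * (1+0.1)^(-8)
= 4784.6228 * 0.466507
= 2232.0619


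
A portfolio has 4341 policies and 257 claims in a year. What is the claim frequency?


frequency = claims / policies
= 257 / 4341
= 0.0592


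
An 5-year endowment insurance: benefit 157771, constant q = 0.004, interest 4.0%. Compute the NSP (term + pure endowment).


Term component = 2787.9635
Pure endowment = 5_p_x * v^5 * benefit = 0.980159 * 0.821927 * 157771 = 127103.4017
NSP = 129891.3652


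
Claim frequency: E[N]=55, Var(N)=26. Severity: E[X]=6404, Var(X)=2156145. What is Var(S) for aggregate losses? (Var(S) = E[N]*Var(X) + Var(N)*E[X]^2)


Var(S) = E[N]*Var(X) + Var(N)*E[X]^2
= 55*2156145 + 26*6404^2
= 118587975 + 1066291616
= 1.1849e+09


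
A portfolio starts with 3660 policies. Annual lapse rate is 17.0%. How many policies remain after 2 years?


remaining = initial * (1 - lapse)^years
= 3660 * (1 - 0.17)^2
= 3660 * 0.6889
= 2521.374


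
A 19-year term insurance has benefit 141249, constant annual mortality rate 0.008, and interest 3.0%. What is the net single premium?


NSP = benefit * sum_{k=0}^{n-1} k_p_x * q * v^(k+1)
With constant q=0.008, v=0.970874
Sum = 0.107459
NSP = 141249 * 0.107459
= 15178.4788


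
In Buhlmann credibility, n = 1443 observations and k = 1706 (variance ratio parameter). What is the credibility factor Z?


Z = n / (n + k)
= 1443 / (1443 + 1706)
= 1443 / 3149
= 0.4582


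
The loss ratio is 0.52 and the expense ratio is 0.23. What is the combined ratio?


Combined ratio = loss ratio + expense ratio
= 0.52 + 0.23
= 0.75


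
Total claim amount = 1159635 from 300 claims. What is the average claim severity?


severity = total / number
= 1159635 / 300
= 3865.45


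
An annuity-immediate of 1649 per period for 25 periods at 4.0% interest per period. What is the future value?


FV = PMT * ((1+i)^n - 1) / i
= 1649 * ((1.04)^25 - 1) / 0.04
= 1649 * (2.665836 - 1) / 0.04
= 68674.1028


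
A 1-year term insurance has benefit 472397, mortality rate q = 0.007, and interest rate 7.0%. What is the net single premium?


NSP = benefit * q * v
v = 1/(1+i) = 0.934579
NSP = 472397 * 0.007 * 0.934579
= 3090.4477


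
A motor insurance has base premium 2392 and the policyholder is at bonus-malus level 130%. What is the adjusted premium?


adjusted = base * BM_level / 100
= 2392 * 130 / 100
= 2392 * 1.3
= 3109.6


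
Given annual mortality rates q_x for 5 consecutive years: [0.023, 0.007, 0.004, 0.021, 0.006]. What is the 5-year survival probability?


p_k = 1 - q_k for each year
Survival = product of (1 - q_k)
= 0.977 * 0.993 * 0.996 * 0.979 * 0.994
= 0.9403


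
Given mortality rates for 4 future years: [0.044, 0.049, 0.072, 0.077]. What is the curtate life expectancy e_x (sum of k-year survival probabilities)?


e_x = sum_{k=1}^{n} k_p_x
k_p_x values:
  1_p_x = 0.956
  2_p_x = 0.909156
  3_p_x = 0.843697
  4_p_x = 0.778732
e_x = 3.4876


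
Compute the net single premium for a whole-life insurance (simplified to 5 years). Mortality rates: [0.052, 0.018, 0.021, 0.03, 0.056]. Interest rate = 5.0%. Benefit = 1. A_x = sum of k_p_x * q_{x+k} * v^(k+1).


v = 0.952381
Year 0: k_p_x=1.0, q=0.052, term=0.049524
Year 1: k_p_x=0.948, q=0.018, term=0.015478
Year 2: k_p_x=0.930936, q=0.021, term=0.016888
Year 3: k_p_x=0.911386, q=0.03, term=0.022494
Year 4: k_p_x=0.884045, q=0.056, term=0.03879
A_x = 0.1432


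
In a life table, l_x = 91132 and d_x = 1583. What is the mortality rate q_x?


q_x = d_x / l_x
= 1583 / 91132
= 0.0174


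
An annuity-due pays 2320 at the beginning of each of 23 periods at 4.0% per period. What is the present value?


PV_due = PMT * (1-(1+i)^(-n))/i * (1+i)
PV_immediate = 34467.8727
PV_due = 34467.8727 * 1.04
= 35846.5876
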